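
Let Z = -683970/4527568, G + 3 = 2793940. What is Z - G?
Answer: -6324870219593/2263784 ≈ -2.7939e+6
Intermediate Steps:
G = 2793937 (G = -3 + 2793940 = 2793937)
Z = -341985/2263784 (Z = -683970*1/4527568 = -341985/2263784 ≈ -0.15107)
Z - G = -341985/2263784 - 1*2793937 = -341985/2263784 - 2793937 = -6324870219593/2263784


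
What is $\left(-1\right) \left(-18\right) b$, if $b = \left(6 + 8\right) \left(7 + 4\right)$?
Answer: $2772$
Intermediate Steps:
$b = 154$ ($b = 14 \cdot 11 = 154$)
$\left(-1\right) \left(-18\right) b = \left(-1\right) \left(-18\right) 154 = 18 \cdot 154 = 2772$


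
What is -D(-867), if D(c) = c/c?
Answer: -1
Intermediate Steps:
D(c) = 1
-D(-867) = -1*1 = -1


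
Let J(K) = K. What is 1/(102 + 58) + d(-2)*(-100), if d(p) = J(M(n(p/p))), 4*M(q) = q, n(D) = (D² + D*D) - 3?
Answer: 4001/160 ≈ 25.006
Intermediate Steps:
n(D) = -3 + 2*D² (n(D) = (D² + D²) - 3 = 2*D² - 3 = -3 + 2*D²)
M(q) = q/4
d(p) = -¼ (d(p) = (-3 + 2*(p/p)²)/4 = (-3 + 2*1²)/4 = (-3 + 2*1)/4 = (-3 + 2)/4 = (¼)*(-1) = -¼)
1/(102 + 58) + d(-2)*(-100) = 1/(102 + 58) - ¼*(-100) = 1/160 + 25 = 4001/160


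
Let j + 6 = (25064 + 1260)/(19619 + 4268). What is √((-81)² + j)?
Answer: √3740838182183/23887 ≈ 80.970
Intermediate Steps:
j = -116998/23887 (j = -6 + (25064 + 1260)/(19619 + 4268) = -6 + 26324/23887 = -116998/23887 ≈ -4.8980)
√((-81)² + j) = √((-81)² - 116998/23887) = √(6561 - 116998/23887) = √(156605609/23887) = √3740838182183/23887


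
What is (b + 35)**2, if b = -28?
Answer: 49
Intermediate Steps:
(b + 35)**2 = (-28 + 35)**2 = 7**2 = 49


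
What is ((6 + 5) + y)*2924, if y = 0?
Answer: 32164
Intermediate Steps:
((6 + 5) + y)*2924 = ((6 + 5) + 0)*2924 = (11 + 0)*2924 = 11*2924 = 32164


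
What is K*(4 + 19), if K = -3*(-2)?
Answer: 138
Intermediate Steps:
K = 6
K*(4 + 19) = 6*(4 + 19) = 6*23 = 138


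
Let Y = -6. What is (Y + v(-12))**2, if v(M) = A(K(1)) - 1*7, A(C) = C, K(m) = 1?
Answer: 144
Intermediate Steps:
v(M) = -6 (v(M) = 1 - 1*7 = 1 - 7 = -6)
(Y + v(-12))**2 = (-6 - 6)**2 = (-12)**2 = 144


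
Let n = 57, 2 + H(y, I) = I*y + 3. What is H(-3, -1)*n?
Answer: 228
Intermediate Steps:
H(y, I) = 1 + I*y (H(y, I) = -2 + (I*y + 3) = -2 + (3 + I*y) = 1 + I*y)
H(-3, -1)*n = (1 - 1*(-3))*57 = (1 + 3)*57 = 4*57 = 228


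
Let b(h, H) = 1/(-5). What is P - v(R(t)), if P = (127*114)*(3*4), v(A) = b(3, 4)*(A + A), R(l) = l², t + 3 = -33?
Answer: 871272/5 ≈ 1.7425e+5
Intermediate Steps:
b(h, H) = -⅕
t = -36 (t = -3 - 33 = -36)
v(A) = -2*A/5 (v(A) = -(A + A)/5 = -2*A/5)
P = 173736 (P = 14478*12 = 173736)
P - v(R(t)) = 173736 - (-2)*(-36)²/5 = 173736 - (-2)*1296/5 = 173736 - 1*(-2592/5) = 173736 + 2592/5 = 871272/5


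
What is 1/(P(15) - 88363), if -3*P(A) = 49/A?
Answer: -45/3976384 ≈ -1.1317e-5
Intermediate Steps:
P(A) = -49/(3*A)
1/(P(15) - 88363) = 1/(-49/3/15 - 88363) = 1/(-49/3*1/15 - 88363) = 1/(-49/45 - 88363) = 1/(-3976384/45) = -45/3976384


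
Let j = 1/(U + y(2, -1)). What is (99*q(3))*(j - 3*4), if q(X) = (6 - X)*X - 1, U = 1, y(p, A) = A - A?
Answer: -8712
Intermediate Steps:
y(p, A) = 0
q(X) = -1 + X*(6 - X) (q(X) = X*(6 - X) - 1 = -1 + X*(6 - X))
j = 1 (j = 1/(1 + 0) = 1/1 = 1)
(99*q(3))*(j - 3*4) = (99*(-1 - 1*3² + 6*3))*(1 - 3*4) = (99*(-1 - 1*9 + 18))*(1 - 12) = (99*(-1 - 9 + 18))*(-11) = (99*8)*(-11) = 792*(-11) = -8712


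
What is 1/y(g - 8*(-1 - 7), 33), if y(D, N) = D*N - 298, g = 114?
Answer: 1/5576 ≈ 0.00017934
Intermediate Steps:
y(D, N) = -298 + D*N
1/y(g - 8*(-1 - 7), 33) = 1/(-298 + (114 - 8*(-1 - 7))*33) = 1/(-298 + (114 - 8*(-8))*33) = 1/(-298 + (114 - 1*(-64))*33) = 1/(-298 + (114 + 64)*33) = 1/(-298 + 178*33) = 1/(-298 + 5874) = 1/5576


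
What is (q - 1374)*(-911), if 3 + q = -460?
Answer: 1673507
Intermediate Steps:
q = -463 (q = -3 - 460 = -463)
(q - 1374)*(-911) = (-463 - 1374)*(-911) = -1837*(-911) = 1673507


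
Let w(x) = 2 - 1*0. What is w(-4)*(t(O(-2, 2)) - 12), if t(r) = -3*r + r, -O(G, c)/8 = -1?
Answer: -56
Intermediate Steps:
O(G, c) = 8 (O(G, c) = -8*(-1) = 8)
t(r) = -2*r
w(x) = 2 (w(x) = 2 + 0 = 2)
w(-4)*(t(O(-2, 2)) - 12) = 2*(-2*8 - 12) = 2*(-16 - 12) = 2*(-28) = -56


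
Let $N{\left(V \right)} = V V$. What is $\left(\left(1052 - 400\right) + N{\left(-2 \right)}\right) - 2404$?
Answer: $-1748$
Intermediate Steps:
$N{\left(V \right)} = V^{2}$
$\left(\left(1052 - 400\right) + N{\left(-2 \right)}\right) - 2404 = \left(\left(1052 - 400\right) + \left(-2\right)^{2}\right) - 2404 = \left(\left(1052 - 400\right) + 4\right) - 2404 = \left(652 + 4\right) - 2404 = 656 - 2404 = -1748$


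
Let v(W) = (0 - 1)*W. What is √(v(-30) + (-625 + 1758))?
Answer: √1163 ≈ 34.103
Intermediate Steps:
v(W) = -W
√(v(-30) + (-625 + 1758)) = √(-1*(-30) + (-625 + 1758)) = √(30 + 1133) = √1163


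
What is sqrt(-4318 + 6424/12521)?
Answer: I*sqrt(676875919334)/12521 ≈ 65.708*I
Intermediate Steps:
sqrt(-4318 + 6424/12521) = sqrt(-54059254/12521) = I*sqrt(676875919334)/12521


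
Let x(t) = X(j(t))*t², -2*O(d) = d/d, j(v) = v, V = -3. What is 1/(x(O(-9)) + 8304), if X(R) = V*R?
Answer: 8/66435 ≈ 0.00012042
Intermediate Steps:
X(R) = -3*R
O(d) = -½ (O(d) = -d/(2*d) = -½*1 = -½)
x(t) = -3*t³ (x(t) = (-3*t)*t² = -3*t³)
1/(x(O(-9)) + 8304) = 1/(-3*(-½)³ + 8304) = 1/(-3*(-⅛) + 8304) = 1/(3/8 + 8304) = 1/(66435/8) = 8/66435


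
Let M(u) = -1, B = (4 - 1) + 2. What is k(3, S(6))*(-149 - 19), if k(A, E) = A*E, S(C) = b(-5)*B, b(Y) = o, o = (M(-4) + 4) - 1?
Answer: -5040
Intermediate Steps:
B = 5 (B = 3 + 2 = 5)
o = 2 (o = (-1 + 4) - 1 = 3 - 1 = 2)
b(Y) = 2
S(C) = 10 (S(C) = 2*5 = 10)
k(3, S(6))*(-149 - 19) = (3*10)*(-149 - 19) = 30*(-168) = -5040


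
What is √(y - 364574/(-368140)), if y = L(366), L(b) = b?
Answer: √12434279521490/184070 ≈ 19.157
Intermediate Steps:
y = 366
√(y - 364574/(-368140)) = √(366 - 364574/(-368140)) = √(366 - 364574*(-1/368140)) = √(366 + 182287/184070) = √(67551907/184070) = √12434279521490/184070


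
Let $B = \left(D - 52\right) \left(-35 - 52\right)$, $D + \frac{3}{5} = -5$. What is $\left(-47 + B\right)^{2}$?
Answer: $\frac{616082041}{25} \approx 2.4643 \cdot 10^{7}$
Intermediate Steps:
$D = - \frac{28}{5}$ ($D = - \frac{3}{5} - 5 = - \frac{28}{5} \approx -5.6$)
$B = \frac{25056}{5}$ ($B = \left(- \frac{28}{5} - 52\right) \left(-35 - 52\right) = \left(- \frac{288}{5}\right) \left(-87\right) = \frac{25056}{5} \approx 5011.2$)
$\left(-47 + B\right)^{2} = \left(-47 + \frac{25056}{5}\right)^{2} = \left(\frac{24821}{5}\right)^{2} = \frac{616082041}{25}$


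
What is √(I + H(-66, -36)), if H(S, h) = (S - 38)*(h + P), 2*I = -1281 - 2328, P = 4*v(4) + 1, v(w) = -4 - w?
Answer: √20654/2 ≈ 71.858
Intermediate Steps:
P = -31 (P = 4*(-4 - 1*4) + 1 = 4*(-4 - 4) + 1 = 4*(-8) + 1 = -32 + 1 = -31)
I = -3609/2 (I = (-1281 - 2328)/2 = (½)*(-3609) = -3609/2 ≈ -1804.5)
H(S, h) = (-38 + S)*(-31 + h) (H(S, h) = (S - 38)*(h - 31) = (-38 + S)*(-31 + h))
√(I + H(-66, -36)) = √(-3609/2 + (1178 - 38*(-36) - 31*(-66) - 66*(-36))) = √(-3609/2 + (1178 + 1368 + 2046 + 2376)) = √(-3609/2 + 6968) = √(10327/2) = √20654/2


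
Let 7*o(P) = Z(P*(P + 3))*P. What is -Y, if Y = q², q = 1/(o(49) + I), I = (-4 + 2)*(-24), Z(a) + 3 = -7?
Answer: -1/484 ≈ -0.0020661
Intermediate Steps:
Z(a) = -10 (Z(a) = -3 - 7 = -10)
I = 48 (I = -2*(-24) = 48)
o(P) = -10*P/7 (o(P) = (-10*P)/7 = -10*P/7)
q = -1/22 (q = 1/(-10/7*49 + 48) = 1/(-70 + 48) = 1/(-22) = -1/22 ≈ -0.045455)
Y = 1/484 (Y = (-1/22)² = 1/484 ≈ 0.0020661)
-Y = -1*1/484 = -1/484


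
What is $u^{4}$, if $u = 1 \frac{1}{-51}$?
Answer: $\frac{1}{6765201} \approx 1.4782 \cdot 10^{-7}$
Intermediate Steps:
$u = - \frac{1}{51}$ ($u = 1 \left(- \frac{1}{51}\right) = - \frac{1}{51} \approx -0.019608$)
$u^{4} = \left(- \frac{1}{51}\right)^{4} = \frac{1}{6765201}$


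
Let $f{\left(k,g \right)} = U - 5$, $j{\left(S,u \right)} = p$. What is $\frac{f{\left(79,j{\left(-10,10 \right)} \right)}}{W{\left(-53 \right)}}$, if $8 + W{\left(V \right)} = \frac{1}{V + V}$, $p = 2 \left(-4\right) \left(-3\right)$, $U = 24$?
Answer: $- \frac{2014}{849} \approx -2.3722$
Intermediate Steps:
$p = 24$ ($p = \left(-8\right) \left(-3\right) = 24$)
$j{\left(S,u \right)} = 24$
$W{\left(V \right)} = -8 + \frac{1}{2 V}$ ($W{\left(V \right)} = -8 + \frac{1}{V + V} = -8 + \frac{1}{2 V}$)
$f{\left(k,g \right)} = 19$ ($f{\left(k,g \right)} = 24 - 5 = 19$)
$\frac{f{\left(79,j{\left(-10,10 \right)} \right)}}{W{\left(-53 \right)}} = \frac{19}{-8 + \frac{1}{2 \left(-53\right)}} = \frac{19}{-8 + \frac{1}{2} \left(- \frac{1}{53}\right)} = \frac{19}{-8 - \frac{1}{106}} = \frac{19}{- \frac{849}{106}} = 19 \left(- \frac{106}{849}\right) = - \frac{2014}{849}$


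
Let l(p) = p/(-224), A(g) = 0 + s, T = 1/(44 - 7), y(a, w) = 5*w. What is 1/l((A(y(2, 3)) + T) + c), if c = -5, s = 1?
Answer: 1184/21 ≈ 56.381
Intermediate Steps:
T = 1/37 ≈ 0.027027
A(g) = 1 (A(g) = 0 + 1 = 1)
l(p) = -p/224 (l(p) = p*(-1/224) = -p/224)
1/l((A(y(2, 3)) + T) + c) = 1/(-((1 + 1/37) - 5)/224) = 1/(-(38/37 - 5)/224) = 1/(-1/224*(-147/37)) = 1/(21/1184) = 1184/21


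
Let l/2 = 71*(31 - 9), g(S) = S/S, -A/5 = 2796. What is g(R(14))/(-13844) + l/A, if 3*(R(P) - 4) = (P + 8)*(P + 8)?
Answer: -10815659/48384780 ≈ -0.22353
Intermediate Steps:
R(P) = 4 + (8 + P)**2/3 (R(P) = 4 + ((P + 8)*(P + 8))/3 = 4 + ((8 + P)*(8 + P))/3 = 4 + (8 + P)**2/3)
A = -13980 (A = -5*2796 = -13980)
g(S) = 1
l = 3124 (l = 2*(71*(31 - 9)) = 2*(71*22) = 2*1562 = 3124)
g(R(14))/(-13844) + l/A = 1/(-13844) + 3124/(-13980) = 1*(-1/13844) + 3124*(-1/13980) = -1/13844 - 781/3495 = -10815659/48384780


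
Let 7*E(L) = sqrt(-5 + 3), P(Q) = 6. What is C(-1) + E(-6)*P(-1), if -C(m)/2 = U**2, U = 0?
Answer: 6*I*sqrt(2)/7 ≈ 1.2122*I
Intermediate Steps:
E(L) = I*sqrt(2)/7 (E(L) = sqrt(-5 + 3)/7 = sqrt(-2)/7 = (I*sqrt(2))/7 = I*sqrt(2)/7)
C(m) = 0 (C(m) = -2*0**2 = -2*0 = 0)
C(-1) + E(-6)*P(-1) = 0 + (I*sqrt(2)/7)*6 = 0 + 6*I*sqrt(2)/7 = 6*I*sqrt(2)/7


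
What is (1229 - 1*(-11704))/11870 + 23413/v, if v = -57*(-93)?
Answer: 346470143/62922870 ≈ 5.5063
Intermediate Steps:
v = 5301
(1229 - 1*(-11704))/11870 + 23413/v = (1229 - 1*(-11704))/11870 + 23413/5301 = (1229 + 11704)*(1/11870) + 23413*(1/5301) = 12933*(1/11870) + 23413/5301 = 12933/11870 + 23413/5301 = 346470143/62922870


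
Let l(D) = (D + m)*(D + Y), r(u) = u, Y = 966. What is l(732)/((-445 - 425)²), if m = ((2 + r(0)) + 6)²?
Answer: 112634/63075 ≈ 1.7857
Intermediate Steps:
m = 64 (m = ((2 + 0) + 6)² = (2 + 6)² = 8² = 64)
l(D) = (64 + D)*(966 + D) (l(D) = (D + 64)*(D + 966) = (64 + D)*(966 + D))
l(732)/((-445 - 425)²) = (61824 + 732² + 1030*732)/((-445 - 425)²) = (61824 + 535824 + 753960)/((-870)²) = 1351608/756900 = 1351608*(1/756900) = 112634/63075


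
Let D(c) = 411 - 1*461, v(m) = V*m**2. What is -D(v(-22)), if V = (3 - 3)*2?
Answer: 50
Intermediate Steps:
V = 0 (V = 0*2 = 0)
v(m) = 0 (v(m) = 0*m**2 = 0)
D(c) = -50 (D(c) = 411 - 461 = -50)
-D(v(-22)) = -1*(-50) = 50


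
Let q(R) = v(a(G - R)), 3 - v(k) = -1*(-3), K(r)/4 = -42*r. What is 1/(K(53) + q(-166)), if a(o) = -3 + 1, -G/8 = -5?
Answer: -1/8904 ≈ -0.00011231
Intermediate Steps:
G = 40 (G = -8*(-5) = 40)
K(r) = -168*r (K(r) = 4*(-42*r) = -168*r)
a(o) = -2
v(k) = 0 (v(k) = 3 - (-1)*(-3) = 3 - 1*3 = 3 - 3 = 0)
q(R) = 0
1/(K(53) + q(-166)) = 1/(-168*53 + 0) = 1/(-8904 + 0) = 1/(-8904) = -1/8904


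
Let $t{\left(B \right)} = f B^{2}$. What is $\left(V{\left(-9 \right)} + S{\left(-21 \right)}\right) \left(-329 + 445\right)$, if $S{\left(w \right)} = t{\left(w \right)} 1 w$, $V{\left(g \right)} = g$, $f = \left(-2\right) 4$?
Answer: $8593164$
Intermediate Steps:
$f = -8$
$t{\left(B \right)} = - 8 B^{2}$
$S{\left(w \right)} = - 8 w^{3}$ ($S{\left(w \right)} = - 8 w^{2} \cdot 1 w = - 8 w^{2} w = - 8 w^{3}$)
$\left(V{\left(-9 \right)} + S{\left(-21 \right)}\right) \left(-329 + 445\right) = \left(-9 - 8 \left(-21\right)^{3}\right) \left(-329 + 445\right) = \left(-9 - -74088\right) 116 = \left(-9 + 74088\right) 116 = 74079 \cdot 116 = 8593164$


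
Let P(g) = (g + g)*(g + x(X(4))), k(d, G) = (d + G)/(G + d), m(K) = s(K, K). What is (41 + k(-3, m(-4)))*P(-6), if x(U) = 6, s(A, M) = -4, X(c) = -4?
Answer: 0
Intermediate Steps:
m(K) = -4
k(d, G) = 1 (k(d, G) = (G + d)/(G + d) = 1)
P(g) = 2*g*(6 + g) (P(g) = (g + g)*(g + 6) = (2*g)*(6 + g) = 2*g*(6 + g))
(41 + k(-3, m(-4)))*P(-6) = (41 + 1)*(2*(-6)*(6 - 6)) = 42*(2*(-6)*0) = 42*0 = 0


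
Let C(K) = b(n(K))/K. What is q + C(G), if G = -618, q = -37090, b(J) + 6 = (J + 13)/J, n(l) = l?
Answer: -14165558057/381924 ≈ -37090.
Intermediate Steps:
b(J) = -6 + (13 + J)/J (b(J) = -6 + (J + 13)/J = -6 + (13 + J)/J)
C(K) = (-5 + 13/K)/K
q + C(G) = -37090 + (13 - 5*(-618))/(-618)² = -37090 + (13 + 3090)/381924 = -37090 + (1/381924)*3103 = -37090 + 3103/381924 = -14165558057/381924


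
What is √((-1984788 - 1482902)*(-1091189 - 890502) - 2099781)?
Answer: √6871887964009 ≈ 2.6214e+6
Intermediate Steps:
√((-1984788 - 1482902)*(-1091189 - 890502) - 2099781) = √(-3467690*(-1981691) - 2099781) = √(6871890063790 - 2099781) = √6871887964009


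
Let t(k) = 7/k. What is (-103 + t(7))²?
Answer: 10404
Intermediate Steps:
(-103 + t(7))² = (-103 + 7/7)² = (-103 + 7*(⅐))² = (-103 + 1)² = (-102)² = 10404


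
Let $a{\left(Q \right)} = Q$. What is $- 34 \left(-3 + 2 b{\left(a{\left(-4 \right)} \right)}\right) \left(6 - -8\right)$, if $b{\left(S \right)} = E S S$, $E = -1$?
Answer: $16660$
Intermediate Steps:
$b{\left(S \right)} = - S^{2}$ ($b{\left(S \right)} = - S S = - S^{2}$)
$- 34 \left(-3 + 2 b{\left(a{\left(-4 \right)} \right)}\right) \left(6 - -8\right) = - 34 \left(-3 + 2 \left(- \left(-4\right)^{2}\right)\right) \left(6 - -8\right) = - 34 \left(-3 + 2 \left(\left(-1\right) 16\right)\right) \left(6 + 8\right) = - 34 \left(-3 + 2 \left(-16\right)\right) 14 = - 34 \left(-3 - 32\right) 14 = \left(-34\right) \left(-35\right) 14 = 1190 \cdot 14 = 16660$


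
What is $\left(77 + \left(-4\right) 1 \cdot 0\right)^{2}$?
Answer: $5929$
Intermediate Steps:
$\left(77 + \left(-4\right) 1 \cdot 0\right)^{2} = \left(77 - 0\right)^{2} = \left(77 + 0\right)^{2} = 77^{2} = 5929$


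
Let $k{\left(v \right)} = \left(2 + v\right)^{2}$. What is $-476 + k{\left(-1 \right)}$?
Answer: $-475$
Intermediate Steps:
$-476 + k{\left(-1 \right)} = -476 + \left(2 - 1\right)^{2} = -476 + 1^{2} = -476 + 1 = -475$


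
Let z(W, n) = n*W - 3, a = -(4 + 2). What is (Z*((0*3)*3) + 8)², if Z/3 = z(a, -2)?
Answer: 64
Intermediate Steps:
a = -6 (a = -1*6 = -6)
z(W, n) = -3 + W*n (z(W, n) = W*n - 3 = -3 + W*n)
Z = 27 (Z = 3*(-3 - 6*(-2)) = 3*(-3 + 12) = 3*9 = 27)
(Z*((0*3)*3) + 8)² = (27*((0*3)*3) + 8)² = (27*(0*3) + 8)² = (27*0 + 8)² = (0 + 8)² = 8² = 64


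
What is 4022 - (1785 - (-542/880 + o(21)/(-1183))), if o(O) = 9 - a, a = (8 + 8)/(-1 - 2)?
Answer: 3492229021/1561560 ≈ 2236.4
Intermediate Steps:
a = -16/3 (a = 16/(-3) = 16*(-⅓) = -16/3 ≈ -5.3333)
o(O) = 43/3 (o(O) = 9 - 1*(-16/3) = 9 + 16/3 = 43/3)
4022 - (1785 - (-542/880 + o(21)/(-1183))) = 4022 - (1785 - (-542/880 + (43/3)/(-1183))) = 4022 - (1785 - (-542*1/880 + (43/3)*(-1/1183))) = 4022 - (1785 - (-271/440 - 43/3549)) = 4022 - (1785 - 1*(-980699/1561560)) = 4022 - (1785 + 980699/1561560) = 4022 - 1*2788365299/1561560 = 4022 - 2788365299/1561560 = 3492229021/1561560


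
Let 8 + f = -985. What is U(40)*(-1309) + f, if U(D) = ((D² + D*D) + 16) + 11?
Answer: -4225136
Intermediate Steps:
f = -993 (f = -8 - 985 = -993)
U(D) = 27 + 2*D² (U(D) = ((D² + D²) + 16) + 11 = (2*D² + 16) + 11 = (16 + 2*D²) + 11 = 27 + 2*D²)
U(40)*(-1309) + f = (27 + 2*40²)*(-1309) - 993 = (27 + 2*1600)*(-1309) - 993 = (27 + 3200)*(-1309) - 993 = 3227*(-1309) - 993 = -4224143 - 993 = -4225136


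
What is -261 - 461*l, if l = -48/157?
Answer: -18849/157 ≈ -120.06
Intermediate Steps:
l = -48/157 (l = -48*1/157 = -48/157 ≈ -0.30573)
-261 - 461*l = -261 - 461*(-48/157) = -261 + 22128/157 = -18849/157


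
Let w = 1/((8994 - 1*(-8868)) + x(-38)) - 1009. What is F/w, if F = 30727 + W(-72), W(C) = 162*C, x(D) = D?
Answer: -339778912/17984415 ≈ -18.893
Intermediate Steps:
F = 19063 (F = 30727 + 162*(-72) = 30727 - 11664 = 19063)
w = -17984415/17824 (w = 1/((8994 - 1*(-8868)) - 38) - 1009 = 1/((8994 + 8868) - 38) - 1009 = 1/(17862 - 38) - 1009 = 1/17824 - 1009 = -17984415/17824 ≈ -1009.0)
F/w = 19063/(-17984415/17824) = 19063*(-17824/17984415) = -339778912/17984415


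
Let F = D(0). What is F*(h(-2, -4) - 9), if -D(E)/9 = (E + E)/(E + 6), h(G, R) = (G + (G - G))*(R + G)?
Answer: 0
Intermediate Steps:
h(G, R) = G*(G + R) (h(G, R) = (G + 0)*(G + R) = G*(G + R))
D(E) = -18*E/(6 + E) (D(E) = -9*(E + E)/(E + 6) = -9*2*E/(6 + E) = -18*E/(6 + E))
F = 0 (F = -18*0/(6 + 0) = -18*0/6 = -18*0*⅙ = 0)
F*(h(-2, -4) - 9) = 0*(-2*(-2 - 4) - 9) = 0*(-2*(-6) - 9) = 0*(12 - 9) = 0*3 = 0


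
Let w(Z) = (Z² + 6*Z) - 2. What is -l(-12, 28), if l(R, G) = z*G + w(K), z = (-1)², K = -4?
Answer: -18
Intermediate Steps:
w(Z) = -2 + Z² + 6*Z
z = 1
l(R, G) = -10 + G (l(R, G) = 1*G + (-2 + (-4)² + 6*(-4)) = G + (-2 + 16 - 24) = G - 10 = -10 + G)
-l(-12, 28) = -(-10 + 28) = -1*18 = -18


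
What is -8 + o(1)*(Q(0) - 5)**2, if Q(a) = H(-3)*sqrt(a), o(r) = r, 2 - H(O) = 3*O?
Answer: 17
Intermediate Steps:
H(O) = 2 - 3*O
Q(a) = 11*sqrt(a) (Q(a) = (2 - 3*(-3))*sqrt(a) = (2 + 9)*sqrt(a) = 11*sqrt(a))
-8 + o(1)*(Q(0) - 5)**2 = -8 + 1*(11*sqrt(0) - 5)**2 = -8 + 1*(11*0 - 5)**2 = -8 + 1*(0 - 5)**2 = -8 + 1*(-5)**2 = -8 + 1*25 = -8 + 25 = 17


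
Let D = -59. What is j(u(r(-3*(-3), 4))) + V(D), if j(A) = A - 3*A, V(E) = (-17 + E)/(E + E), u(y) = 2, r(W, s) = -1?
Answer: -198/59 ≈ -3.3559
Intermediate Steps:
V(E) = (-17 + E)/(2*E) (V(E) = (-17 + E)/((2*E)) = (-17 + E)*(1/(2*E)) = (-17 + E)/(2*E))
j(A) = -2*A
j(u(r(-3*(-3), 4))) + V(D) = -2*2 + (½)*(-17 - 59)/(-59) = -4 + (½)*(-1/59)*(-76) = -4 + 38/59 = -198/59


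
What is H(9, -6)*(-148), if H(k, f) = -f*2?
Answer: -1776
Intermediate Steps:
H(k, f) = -2*f
H(9, -6)*(-148) = -2*(-6)*(-148) = 12*(-148) = -1776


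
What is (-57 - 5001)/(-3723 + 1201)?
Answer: 2529/1261 ≈ 2.0056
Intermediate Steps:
(-57 - 5001)/(-3723 + 1201) = -5058/(-2522) = -5058*(-1/2522) = 2529/1261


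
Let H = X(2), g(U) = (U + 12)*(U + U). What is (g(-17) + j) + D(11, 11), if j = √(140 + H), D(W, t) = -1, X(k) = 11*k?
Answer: 169 + 9*√2 ≈ 181.73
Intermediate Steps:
g(U) = 2*U*(12 + U) (g(U) = (12 + U)*(2*U) = 2*U*(12 + U))
H = 22 (H = 11*2 = 22)
j = 9*√2 (j = √(140 + 22) = √162 = 9*√2 ≈ 12.728)
(g(-17) + j) + D(11, 11) = (2*(-17)*(12 - 17) + 9*√2) - 1 = (2*(-17)*(-5) + 9*√2) - 1 = (170 + 9*√2) - 1 = 169 + 9*√2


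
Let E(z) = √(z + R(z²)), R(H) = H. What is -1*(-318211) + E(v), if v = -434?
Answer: 318211 + √187922 ≈ 3.1864e+5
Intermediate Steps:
E(z) = √(z + z²)
-1*(-318211) + E(v) = -1*(-318211) + √(-434*(1 - 434)) = 318211 + √(-434*(-433)) = 318211 + √187922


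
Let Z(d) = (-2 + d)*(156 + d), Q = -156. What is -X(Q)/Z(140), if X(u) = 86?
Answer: -43/20424 ≈ -0.0021054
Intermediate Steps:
-X(Q)/Z(140) = -86/(-312 + 140² + 154*140) = -86/(-312 + 19600 + 21560) = -86/40848 = -1*43/20424 = -43/20424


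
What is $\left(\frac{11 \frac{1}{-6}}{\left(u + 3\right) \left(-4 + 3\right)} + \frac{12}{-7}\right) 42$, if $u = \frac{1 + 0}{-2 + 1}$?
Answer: $- \frac{67}{2} \approx -33.5$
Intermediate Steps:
$u = -1$ ($u = 1 \frac{1}{-1} = 1 \left(-1\right) = -1$)
$\left(\frac{11 \frac{1}{-6}}{\left(u + 3\right) \left(-4 + 3\right)} + \frac{12}{-7}\right) 42 = \left(\frac{11 \frac{1}{-6}}{\left(-1 + 3\right) \left(-4 + 3\right)} + \frac{12}{-7}\right) 42 = \left(\frac{11 \left(- \frac{1}{6}\right)}{2 \left(-1\right)} + 12 \left(- \frac{1}{7}\right)\right) 42 = \left(- \frac{11}{6 \left(-2\right)} - \frac{12}{7}\right) 42 = \left(\left(- \frac{11}{6}\right) \left(- \frac{1}{2}\right) - \frac{12}{7}\right) 42 = \left(\frac{11}{12} - \frac{12}{7}\right) 42 = \left(- \frac{67}{84}\right) 42 = - \frac{67}{2}$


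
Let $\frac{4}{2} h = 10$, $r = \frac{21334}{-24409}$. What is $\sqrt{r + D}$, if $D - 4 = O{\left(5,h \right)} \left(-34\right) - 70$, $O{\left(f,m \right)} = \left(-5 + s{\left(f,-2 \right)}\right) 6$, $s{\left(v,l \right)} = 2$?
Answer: $\frac{2 \sqrt{81196416455}}{24409} \approx 23.348$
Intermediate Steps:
$r = - \frac{21334}{24409}$ ($r = 21334 \left(- \frac{1}{24409}\right) = - \frac{21334}{24409} \approx -0.87402$)
$h = 5$ ($h = \frac{1}{2} \cdot 10 = 5$)
$O{\left(f,m \right)} = -18$ ($O{\left(f,m \right)} = \left(-5 + 2\right) 6 = \left(-3\right) 6 = -18$)
$D = 546$ ($D = 4 - -542 = 4 + \left(612 - 70\right) = 4 + 542 = 546$)
$\sqrt{r + D} = \sqrt{- \frac{21334}{24409} + 546} = \sqrt{\frac{13305980}{24409}} = \frac{2 \sqrt{81196416455}}{24409}$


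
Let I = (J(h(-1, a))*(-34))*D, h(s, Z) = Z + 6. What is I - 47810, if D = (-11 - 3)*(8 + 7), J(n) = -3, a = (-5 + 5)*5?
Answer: -69230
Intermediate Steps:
a = 0 (a = 0*5 = 0)
h(s, Z) = 6 + Z
D = -210 (D = -14*15 = -210)
I = -21420 (I = -3*(-34)*(-210) = 102*(-210) = -21420)
I - 47810 = -21420 - 47810 = -69230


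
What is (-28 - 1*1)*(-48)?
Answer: 1392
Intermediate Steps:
(-28 - 1*1)*(-48) = (-28 - 1)*(-48) = -29*(-48) = 1392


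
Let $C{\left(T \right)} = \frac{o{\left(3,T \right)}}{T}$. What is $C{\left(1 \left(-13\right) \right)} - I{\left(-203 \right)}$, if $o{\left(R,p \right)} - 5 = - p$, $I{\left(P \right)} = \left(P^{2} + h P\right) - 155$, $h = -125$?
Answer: $- \frac{863595}{13} \approx -66430.0$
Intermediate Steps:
$I{\left(P \right)} = -155 + P^{2} - 125 P$ ($I{\left(P \right)} = \left(P^{2} - 125 P\right) - 155 = -155 + P^{2} - 125 P$)
$o{\left(R,p \right)} = 5 - p$
$C{\left(T \right)} = \frac{5 - T}{T}$
$C{\left(1 \left(-13\right) \right)} - I{\left(-203 \right)} = \frac{5 - 1 \left(-13\right)}{1 \left(-13\right)} - \left(-155 + \left(-203\right)^{2} - -25375\right) = \frac{5 - -13}{-13} - \left(-155 + 41209 + 25375\right) = - \frac{5 + 13}{13} - 66429 = \left(- \frac{1}{13}\right) 18 - 66429 = - \frac{18}{13} - 66429 = - \frac{863595}{13}$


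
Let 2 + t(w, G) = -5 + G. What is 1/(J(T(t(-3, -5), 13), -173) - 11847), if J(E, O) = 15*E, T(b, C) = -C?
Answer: -1/12042 ≈ -8.3043e-5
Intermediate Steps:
t(w, G) = -7 + G (t(w, G) = -2 + (-5 + G) = -7 + G)
1/(J(T(t(-3, -5), 13), -173) - 11847) = 1/(15*(-1*13) - 11847) = 1/(15*(-13) - 11847) = 1/(-195 - 11847) = 1/(-12042) = -1/12042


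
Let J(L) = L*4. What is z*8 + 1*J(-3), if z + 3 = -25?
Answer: -236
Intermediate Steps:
J(L) = 4*L
z = -28 (z = -3 - 25 = -28)
z*8 + 1*J(-3) = -28*8 + 1*(4*(-3)) = -224 + 1*(-12) = -224 - 12 = -236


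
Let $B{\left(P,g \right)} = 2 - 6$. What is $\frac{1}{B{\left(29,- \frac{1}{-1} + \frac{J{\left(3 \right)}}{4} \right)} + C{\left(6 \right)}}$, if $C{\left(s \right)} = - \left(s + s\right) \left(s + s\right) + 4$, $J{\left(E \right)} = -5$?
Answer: $- \frac{1}{144} \approx -0.0069444$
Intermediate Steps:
$C{\left(s \right)} = 4 - 4 s^{2}$ ($C{\left(s \right)} = - 2 s 2 s + 4 = - 4 s^{2} + 4 = 4 - 4 s^{2}$)
$B{\left(P,g \right)} = -4$ ($B{\left(P,g \right)} = 2 - 6 = -4$)
$\frac{1}{B{\left(29,- \frac{1}{-1} + \frac{J{\left(3 \right)}}{4} \right)} + C{\left(6 \right)}} = \frac{1}{-4 + \left(4 - 4 \cdot 6^{2}\right)} = \frac{1}{-4 + \left(4 - 144\right)} = \frac{1}{-4 - 140} = \frac{1}{-144} = - \frac{1}{144}$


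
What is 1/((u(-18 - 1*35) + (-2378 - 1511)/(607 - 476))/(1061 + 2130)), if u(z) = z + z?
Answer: -418021/17775 ≈ -23.517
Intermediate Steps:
u(z) = 2*z
1/((u(-18 - 1*35) + (-2378 - 1511)/(607 - 476))/(1061 + 2130)) = 1/((2*(-18 - 1*35) + (-2378 - 1511)/(607 - 476))/(1061 + 2130)) = 1/((2*(-18 - 35) - 3889/131)/3191) = 1/((2*(-53) - 3889*1/131)*(1/3191)) = 1/((-106 - 3889/131)*(1/3191)) = 1/(-17775/131*1/3191) = 1/(-17775/418021) = -418021/17775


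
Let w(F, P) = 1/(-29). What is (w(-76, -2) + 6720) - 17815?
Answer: -321756/29 ≈ -11095.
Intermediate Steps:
w(F, P) = -1/29
(w(-76, -2) + 6720) - 17815 = (-1/29 + 6720) - 17815 = 194879/29 - 17815 = -321756/29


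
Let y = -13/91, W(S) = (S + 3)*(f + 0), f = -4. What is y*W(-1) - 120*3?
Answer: -2512/7 ≈ -358.86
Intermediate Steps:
W(S) = -12 - 4*S (W(S) = (S + 3)*(-4 + 0) = (3 + S)*(-4) = -12 - 4*S)
y = -⅐ (y = -13*1/91 = -⅐ ≈ -0.14286)
y*W(-1) - 120*3 = -(-12 - 4*(-1))/7 - 120*3 = -(-12 + 4)/7 - 360 = -⅐*(-8) - 360 = 8/7 - 360 = -2512/7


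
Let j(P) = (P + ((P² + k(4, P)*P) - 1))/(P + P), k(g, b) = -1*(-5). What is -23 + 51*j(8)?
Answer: 5293/16 ≈ 330.81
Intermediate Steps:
k(g, b) = 5
j(P) = (-1 + P² + 6*P)/(2*P) (j(P) = (P + ((P² + 5*P) - 1))/(P + P) = (P + (-1 + P² + 5*P))/((2*P)) = (-1 + P² + 6*P)*(1/(2*P)) = (-1 + P² + 6*P)/(2*P))
-23 + 51*j(8) = -23 + 51*((½)*(-1 + 8*(6 + 8))/8) = -23 + 51*((½)*(⅛)*(-1 + 8*14)) = -23 + 51*((½)*(⅛)*(-1 + 112)) = -23 + 51*((½)*(⅛)*111) = -23 + 51*(111/16) = -23 + 5661/16 = 5293/16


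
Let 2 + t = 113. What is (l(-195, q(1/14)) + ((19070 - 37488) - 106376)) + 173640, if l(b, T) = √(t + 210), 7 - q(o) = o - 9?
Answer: 48846 + √321 ≈ 48864.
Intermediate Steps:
t = 111 (t = -2 + 113 = 111)
q(o) = 16 - o (q(o) = 7 - (o - 9) = 7 - (-9 + o) = 7 + (9 - o) = 16 - o)
l(b, T) = √321 (l(b, T) = √(111 + 210) = √321)
(l(-195, q(1/14)) + ((19070 - 37488) - 106376)) + 173640 = (√321 + ((19070 - 37488) - 106376)) + 173640 = (√321 + (-18418 - 106376)) + 173640 = (√321 - 124794) + 173640 = (-124794 + √321) + 173640 = 48846 + √321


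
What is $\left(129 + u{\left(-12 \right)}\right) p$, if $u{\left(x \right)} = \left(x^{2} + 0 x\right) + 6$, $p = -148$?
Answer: $-41292$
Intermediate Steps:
$u{\left(x \right)} = 6 + x^{2}$ ($u{\left(x \right)} = \left(x^{2} + 0\right) + 6 = x^{2} + 6 = 6 + x^{2}$)
$\left(129 + u{\left(-12 \right)}\right) p = \left(129 + \left(6 + \left(-12\right)^{2}\right)\right) \left(-148\right) = \left(129 + \left(6 + 144\right)\right) \left(-148\right) = \left(129 + 150\right) \left(-148\right) = 279 \left(-148\right) = -41292$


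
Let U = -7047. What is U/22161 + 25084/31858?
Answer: 55230533/117667523 ≈ 0.46938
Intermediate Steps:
U/22161 + 25084/31858 = -7047/22161 + 25084/31858 = -7047*1/22161 + 25084*(1/31858) = -2349/7387 + 12542/15929 = 55230533/117667523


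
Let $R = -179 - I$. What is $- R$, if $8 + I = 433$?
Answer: $604$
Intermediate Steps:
$I = 425$ ($I = -8 + 433 = 425$)
$R = -604$ ($R = -179 - 425 = -604$)
$- R = \left(-1\right) \left(-604\right) = 604$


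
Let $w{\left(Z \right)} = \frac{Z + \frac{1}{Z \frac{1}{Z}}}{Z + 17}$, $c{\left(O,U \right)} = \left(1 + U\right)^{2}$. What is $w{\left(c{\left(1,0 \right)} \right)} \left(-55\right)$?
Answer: $- \frac{55}{9} \approx -6.1111$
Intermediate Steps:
$w{\left(Z \right)} = \frac{1 + Z}{17 + Z}$ ($w{\left(Z \right)} = \frac{Z + 1^{-1}}{17 + Z} = \frac{Z + 1}{17 + Z} = \frac{1 + Z}{17 + Z}$)
$w{\left(c{\left(1,0 \right)} \right)} \left(-55\right) = \frac{1 + \left(1 + 0\right)^{2}}{17 + \left(1 + 0\right)^{2}} \left(-55\right) = \frac{1 + 1^{2}}{17 + 1^{2}} \left(-55\right) = \frac{1 + 1}{17 + 1} \left(-55\right) = \frac{1}{18} \cdot 2 \left(-55\right) = \frac{1}{9} \left(-55\right) = - \frac{55}{9}$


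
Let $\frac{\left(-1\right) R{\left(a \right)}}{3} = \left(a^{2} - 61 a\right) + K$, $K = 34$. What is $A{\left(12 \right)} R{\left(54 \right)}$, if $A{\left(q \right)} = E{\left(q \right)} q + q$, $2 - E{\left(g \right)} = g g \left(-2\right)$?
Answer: $3603744$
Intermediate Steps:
$E{\left(g \right)} = 2 + 2 g^{2}$ ($E{\left(g \right)} = 2 - g g \left(-2\right) = 2 - g^{2} \left(-2\right) = 2 - - 2 g^{2} = 2 + 2 g^{2}$)
$R{\left(a \right)} = -102 - 3 a^{2} + 183 a$ ($R{\left(a \right)} = - 3 \left(\left(a^{2} - 61 a\right) + 34\right) = - 3 \left(34 + a^{2} - 61 a\right) = -102 - 3 a^{2} + 183 a$)
$A{\left(q \right)} = q + q \left(2 + 2 q^{2}\right)$ ($A{\left(q \right)} = \left(2 + 2 q^{2}\right) q + q = q \left(2 + 2 q^{2}\right) + q = q + q \left(2 + 2 q^{2}\right)$)
$A{\left(12 \right)} R{\left(54 \right)} = 12 \left(3 + 2 \cdot 12^{2}\right) \left(-102 - 3 \cdot 54^{2} + 183 \cdot 54\right) = 12 \left(3 + 2 \cdot 144\right) \left(-102 - 8748 + 9882\right) = 12 \left(3 + 288\right) \left(-102 - 8748 + 9882\right) = 12 \cdot 291 \cdot 1032 = 3492 \cdot 1032 = 3603744$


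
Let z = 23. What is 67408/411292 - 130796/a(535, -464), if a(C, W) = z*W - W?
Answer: 3405215581/262404296 ≈ 12.977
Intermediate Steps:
a(C, W) = 22*W (a(C, W) = 23*W - W = 22*W)
67408/411292 - 130796/a(535, -464) = 67408/411292 - 130796/(22*(-464)) = 67408*(1/411292) - 130796/(-10208) = 16852/102823 - 130796*(-1/10208) = 16852/102823 + 32699/2552 = 3405215581/262404296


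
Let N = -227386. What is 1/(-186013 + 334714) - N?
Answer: 33812525587/148701 ≈ 2.2739e+5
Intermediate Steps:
1/(-186013 + 334714) - N = 1/(-186013 + 334714) - 1*(-227386) = 1/148701 + 227386 = 33812525587/148701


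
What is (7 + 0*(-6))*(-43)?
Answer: -301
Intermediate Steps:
(7 + 0*(-6))*(-43) = (7 + 0)*(-43) = 7*(-43) = -301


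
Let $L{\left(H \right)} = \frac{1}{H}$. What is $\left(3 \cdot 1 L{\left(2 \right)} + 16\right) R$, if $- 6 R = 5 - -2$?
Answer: $- \frac{245}{12} \approx -20.417$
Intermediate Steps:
$R = - \frac{7}{6}$ ($R = - \frac{5 - -2}{6} = - \frac{5 + 2}{6} = \left(- \frac{1}{6}\right) 7 = - \frac{7}{6} \approx -1.1667$)
$\left(3 \cdot 1 L{\left(2 \right)} + 16\right) R = \left(\frac{3 \cdot 1}{2} + 16\right) \left(- \frac{7}{6}\right) = \left(3 \cdot \frac{1}{2} + 16\right) \left(- \frac{7}{6}\right) = \left(\frac{3}{2} + 16\right) \left(- \frac{7}{6}\right) = \frac{35}{2} \left(- \frac{7}{6}\right) = - \frac{245}{12}$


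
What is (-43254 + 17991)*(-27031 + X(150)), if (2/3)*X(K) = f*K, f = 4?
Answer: 660147453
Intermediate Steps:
X(K) = 6*K (X(K) = 3*(4*K)/2 = 6*K)
(-43254 + 17991)*(-27031 + X(150)) = (-43254 + 17991)*(-27031 + 6*150) = -25263*(-27031 + 900) = -25263*(-26131) = 660147453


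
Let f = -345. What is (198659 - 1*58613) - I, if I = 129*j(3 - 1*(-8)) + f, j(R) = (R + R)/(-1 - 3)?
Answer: 282201/2 ≈ 1.4110e+5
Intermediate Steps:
j(R) = -R/2 (j(R) = (2*R)/(-4) = (2*R)*(-¼) = -R/2)
I = -2109/2 (I = 129*(-(3 - 1*(-8))/2) - 345 = 129*(-(3 + 8)/2) - 345 = 129*(-½*11) - 345 = 129*(-11/2) - 345 = -1419/2 - 345 = -2109/2 ≈ -1054.5)
(198659 - 1*58613) - I = (198659 - 1*58613) - 1*(-2109/2) = (198659 - 58613) + 2109/2 = 140046 + 2109/2 = 282201/2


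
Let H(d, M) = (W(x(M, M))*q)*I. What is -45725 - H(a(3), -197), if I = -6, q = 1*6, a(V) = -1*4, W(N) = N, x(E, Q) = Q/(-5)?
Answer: -221533/5 ≈ -44307.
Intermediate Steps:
x(E, Q) = -Q/5 (x(E, Q) = Q*(-⅕) = -Q/5)
a(V) = -4
q = 6
H(d, M) = 36*M/5 (H(d, M) = (-M/5*6)*(-6) = -6*M/5*(-6) = 36*M/5)
-45725 - H(a(3), -197) = -45725 - 36*(-197)/5 = -45725 - 1*(-7092/5) = -45725 + 7092/5 = -221533/5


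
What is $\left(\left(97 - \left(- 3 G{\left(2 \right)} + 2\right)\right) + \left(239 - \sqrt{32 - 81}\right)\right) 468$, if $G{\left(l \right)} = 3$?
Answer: $160524 - 3276 i \approx 1.6052 \cdot 10^{5} - 3276.0 i$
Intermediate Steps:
$\left(\left(97 - \left(- 3 G{\left(2 \right)} + 2\right)\right) + \left(239 - \sqrt{32 - 81}\right)\right) 468 = \left(\left(97 - \left(\left(-3\right) 3 + 2\right)\right) + \left(239 - \sqrt{32 - 81}\right)\right) 468 = \left(\left(97 - \left(-9 + 2\right)\right) + \left(239 - \sqrt{-49}\right)\right) 468 = \left(\left(97 - -7\right) + \left(239 - 7 i\right)\right) 468 = \left(\left(97 + 7\right) + \left(239 - 7 i\right)\right) 468 = \left(104 + \left(239 - 7 i\right)\right) 468 = \left(343 - 7 i\right) 468 = 160524 - 3276 i$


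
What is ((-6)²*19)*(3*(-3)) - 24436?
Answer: -30592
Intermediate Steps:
((-6)²*19)*(3*(-3)) - 24436 = (36*19)*(-9) - 24436 = 684*(-9) - 24436 = -6156 - 24436 = -30592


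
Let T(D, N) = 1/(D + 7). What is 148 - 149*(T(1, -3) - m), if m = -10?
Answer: -10885/8 ≈ -1360.6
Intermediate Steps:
T(D, N) = 1/(7 + D)
148 - 149*(T(1, -3) - m) = 148 - 149*(1/(7 + 1) - 1*(-10)) = 148 - 149*(1/8 + 10) = 148 - 149*(⅛ + 10) = 148 - 149*81/8 = 148 - 12069/8 = -10885/8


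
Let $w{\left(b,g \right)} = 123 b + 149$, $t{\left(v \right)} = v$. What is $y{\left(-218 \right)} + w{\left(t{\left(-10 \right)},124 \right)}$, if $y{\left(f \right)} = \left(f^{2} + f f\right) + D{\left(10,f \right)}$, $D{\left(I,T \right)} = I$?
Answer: $93977$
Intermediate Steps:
$y{\left(f \right)} = 10 + 2 f^{2}$ ($y{\left(f \right)} = \left(f^{2} + f f\right) + 10 = \left(f^{2} + f^{2}\right) + 10 = 2 f^{2} + 10 = 10 + 2 f^{2}$)
$w{\left(b,g \right)} = 149 + 123 b$
$y{\left(-218 \right)} + w{\left(t{\left(-10 \right)},124 \right)} = \left(10 + 2 \left(-218\right)^{2}\right) + \left(149 + 123 \left(-10\right)\right) = \left(10 + 2 \cdot 47524\right) + \left(149 - 1230\right) = \left(10 + 95048\right) - 1081 = 95058 - 1081 = 93977$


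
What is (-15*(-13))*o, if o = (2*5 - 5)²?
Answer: 4875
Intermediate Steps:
o = 25 (o = (10 - 5)² = 5² = 25)
(-15*(-13))*o = -15*(-13)*25 = 195*25 = 4875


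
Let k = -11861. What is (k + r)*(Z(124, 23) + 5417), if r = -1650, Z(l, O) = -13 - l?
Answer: -71338080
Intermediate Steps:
(k + r)*(Z(124, 23) + 5417) = (-11861 - 1650)*((-13 - 1*124) + 5417) = -13511*((-13 - 124) + 5417) = -13511*(-137 + 5417) = -13511*5280 = -71338080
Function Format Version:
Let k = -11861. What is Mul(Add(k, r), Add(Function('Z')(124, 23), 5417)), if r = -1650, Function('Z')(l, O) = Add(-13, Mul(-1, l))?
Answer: -71338080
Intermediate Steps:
Mul(Add(k, r), Add(Function('Z')(124, 23), 5417)) = Mul(Add(-11861, -1650), Add(Add(-13, Mul(-1, 124)), 5417)) = Mul(-13511, Add(Add(-13, -124), 5417)) = Mul(-13511, Add(-137, 5417)) = Mul(-13511, 5280) = -71338080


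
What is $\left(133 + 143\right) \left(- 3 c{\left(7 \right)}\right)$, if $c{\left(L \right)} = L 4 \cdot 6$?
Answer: $-139104$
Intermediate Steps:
$c{\left(L \right)} = 24 L$ ($c{\left(L \right)} = 4 L 6 = 24 L$)
$\left(133 + 143\right) \left(- 3 c{\left(7 \right)}\right) = \left(133 + 143\right) \left(- 3 \cdot 24 \cdot 7\right) = 276 \left(\left(-3\right) 168\right) = 276 \left(-504\right) = -139104$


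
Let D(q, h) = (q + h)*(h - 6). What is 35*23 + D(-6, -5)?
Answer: 926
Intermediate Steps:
D(q, h) = (-6 + h)*(h + q) (D(q, h) = (h + q)*(-6 + h) = (-6 + h)*(h + q))
35*23 + D(-6, -5) = 35*23 + ((-5)² - 6*(-5) - 6*(-6) - 5*(-6)) = 805 + (25 + 30 + 36 + 30) = 805 + 121 = 926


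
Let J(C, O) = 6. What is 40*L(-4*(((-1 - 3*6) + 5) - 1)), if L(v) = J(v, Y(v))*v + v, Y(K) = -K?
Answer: 16800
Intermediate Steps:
L(v) = 7*v (L(v) = 6*v + v = 7*v)
40*L(-4*(((-1 - 3*6) + 5) - 1)) = 40*(7*(-4*(((-1 - 3*6) + 5) - 1))) = 40*(7*(-4*(((-1 - 18) + 5) - 1))) = 40*(7*(-4*((-19 + 5) - 1))) = 40*(7*(-4*(-14 - 1))) = 40*(7*(-4*(-15))) = 40*(7*60) = 40*420 = 16800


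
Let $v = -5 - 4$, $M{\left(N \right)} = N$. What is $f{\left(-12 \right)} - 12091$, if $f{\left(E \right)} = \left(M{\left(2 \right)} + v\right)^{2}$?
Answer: $-12042$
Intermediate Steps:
$v = -9$
$f{\left(E \right)} = 49$ ($f{\left(E \right)} = \left(2 - 9\right)^{2} = \left(-7\right)^{2} = 49$)
$f{\left(-12 \right)} - 12091 = 49 - 12091 = -12042$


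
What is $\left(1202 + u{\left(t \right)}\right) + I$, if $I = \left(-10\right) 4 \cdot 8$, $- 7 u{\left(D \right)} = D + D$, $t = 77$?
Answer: $860$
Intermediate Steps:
$u{\left(D \right)} = - \frac{2 D}{7}$ ($u{\left(D \right)} = - \frac{D + D}{7} = - \frac{2 D}{7}$)
$I = -320$ ($I = \left(-40\right) 8 = -320$)
$\left(1202 + u{\left(t \right)}\right) + I = \left(1202 - 22\right) - 320 = 1180 - 320 = 860$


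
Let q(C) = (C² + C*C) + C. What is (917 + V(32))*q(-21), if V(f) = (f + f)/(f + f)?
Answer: 790398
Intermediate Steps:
V(f) = 1 (V(f) = (2*f)/((2*f)) = (2*f)*(1/(2*f)) = 1)
q(C) = C + 2*C² (q(C) = (C² + C²) + C = 2*C² + C = C + 2*C²)
(917 + V(32))*q(-21) = (917 + 1)*(-21*(1 + 2*(-21))) = 918*(-21*(1 - 42)) = 918*(-21*(-41)) = 918*861 = 790398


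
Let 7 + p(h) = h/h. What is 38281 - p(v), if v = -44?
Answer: 38287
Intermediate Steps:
p(h) = -6 (p(h) = -7 + h/h = -7 + 1 = -6)
38281 - p(v) = 38281 - 1*(-6) = 38281 + 6 = 38287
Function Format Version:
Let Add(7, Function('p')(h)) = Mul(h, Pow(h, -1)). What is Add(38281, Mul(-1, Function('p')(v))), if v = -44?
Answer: 38287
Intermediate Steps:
Function('p')(h) = -6 (Function('p')(h) = Add(-7, Mul(h, Pow(h, -1))) = Add(-7, 1) = -6)
Add(38281, Mul(-1, Function('p')(v))) = Add(38281, Mul(-1, -6)) = Add(38281, 6) = 38287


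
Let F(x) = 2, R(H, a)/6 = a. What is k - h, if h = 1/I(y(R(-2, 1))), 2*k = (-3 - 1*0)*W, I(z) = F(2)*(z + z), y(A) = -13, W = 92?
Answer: -7175/52 ≈ -137.98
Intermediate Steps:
R(H, a) = 6*a
I(z) = 4*z (I(z) = 2*(z + z) = 2*(2*z) = 4*z)
k = -138 (k = ((-3 - 1*0)*92)/2 = ((-3 + 0)*92)/2 = (-3*92)/2 = (½)*(-276) = -138)
h = -1/52 (h = 1/(4*(-13)) = 1/(-52) = -1/52 ≈ -0.019231)
k - h = -138 - 1*(-1/52) = -138 + 1/52 = -7175/52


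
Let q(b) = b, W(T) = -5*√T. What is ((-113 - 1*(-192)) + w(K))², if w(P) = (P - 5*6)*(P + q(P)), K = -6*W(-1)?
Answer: -278159 + 6195600*I ≈ -2.7816e+5 + 6.1956e+6*I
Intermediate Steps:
K = 30*I (K = -(-30)*√(-1) = -(-30)*I = 30*I ≈ 30.0*I)
w(P) = 2*P*(-30 + P) (w(P) = (P - 5*6)*(P + P) = (P - 30)*(2*P) = (-30 + P)*(2*P) = 2*P*(-30 + P))
((-113 - 1*(-192)) + w(K))² = ((-113 - 1*(-192)) + 2*(30*I)*(-30 + 30*I))² = ((-113 + 192) + 60*I*(-30 + 30*I))² = (79 + 60*I*(-30 + 30*I))²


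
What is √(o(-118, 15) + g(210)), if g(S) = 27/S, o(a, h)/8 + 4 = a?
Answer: I*√4781770/70 ≈ 31.239*I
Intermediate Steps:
o(a, h) = -32 + 8*a
√(o(-118, 15) + g(210)) = √((-32 + 8*(-118)) + 27/210) = √((-32 - 944) + 27*(1/210)) = √(-976 + 9/70) = √(-68311/70) = I*√4781770/70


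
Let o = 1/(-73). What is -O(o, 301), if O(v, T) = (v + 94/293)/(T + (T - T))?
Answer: -6569/6438089 ≈ -0.0010203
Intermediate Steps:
o = -1/73 ≈ -0.013699
O(v, T) = (94/293 + v)/T (O(v, T) = (v + 94*(1/293))/(T + 0) = (v + 94/293)/T = (94/293 + v)/T)
-O(o, 301) = -(94/293 - 1/73)/301 = -6569/(301*21389) = -1*6569/6438089 = -6569/6438089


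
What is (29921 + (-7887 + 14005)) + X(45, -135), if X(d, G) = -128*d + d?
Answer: 30324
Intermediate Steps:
X(d, G) = -127*d
(29921 + (-7887 + 14005)) + X(45, -135) = (29921 + (-7887 + 14005)) - 127*45 = (29921 + 6118) - 5715 = 36039 - 5715 = 30324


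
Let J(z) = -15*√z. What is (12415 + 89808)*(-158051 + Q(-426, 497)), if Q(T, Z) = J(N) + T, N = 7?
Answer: -16199994371 - 1533345*√7 ≈ -1.6204e+10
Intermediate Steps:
Q(T, Z) = T - 15*√7 (Q(T, Z) = -15*√7 + T = T - 15*√7)
(12415 + 89808)*(-158051 + Q(-426, 497)) = (12415 + 89808)*(-158051 + (-426 - 15*√7)) = 102223*(-158477 - 15*√7) = -16199994371 - 1533345*√7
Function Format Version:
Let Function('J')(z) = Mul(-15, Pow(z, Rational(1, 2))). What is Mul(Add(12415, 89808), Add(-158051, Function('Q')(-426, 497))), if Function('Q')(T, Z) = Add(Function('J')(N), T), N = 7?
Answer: Add(-16199994371, Mul(-1533345, Pow(7, Rational(1, 2)))) ≈ -1.6204e+10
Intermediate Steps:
Function('Q')(T, Z) = Add(T, Mul(-15, Pow(7, Rational(1, 2)))) (Function('Q')(T, Z) = Add(Mul(-15, Pow(7, Rational(1, 2))), T) = Add(T, Mul(-15, Pow(7, Rational(1, 2)))))
Mul(Add(12415, 89808), Add(-158051, Function('Q')(-426, 497))) = Mul(Add(12415, 89808), Add(-158051, Add(-426, Mul(-15, Pow(7, Rational(1, 2)))))) = Mul(102223, Add(-158477, Mul(-15, Pow(7, Rational(1, 2))))) = Add(-16199994371, Mul(-1533345, Pow(7, Rational(1, 2))))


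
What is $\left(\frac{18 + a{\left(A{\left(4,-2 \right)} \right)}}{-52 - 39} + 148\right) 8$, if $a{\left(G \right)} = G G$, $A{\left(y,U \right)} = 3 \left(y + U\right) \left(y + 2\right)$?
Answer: $\frac{97232}{91} \approx 1068.5$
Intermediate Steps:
$A{\left(y,U \right)} = \left(2 + y\right) \left(3 U + 3 y\right)$ ($A{\left(y,U \right)} = 3 \left(U + y\right) \left(2 + y\right) = \left(3 U + 3 y\right) \left(2 + y\right) = \left(2 + y\right) \left(3 U + 3 y\right)$)
$a{\left(G \right)} = G^{2}$
$\left(\frac{18 + a{\left(A{\left(4,-2 \right)} \right)}}{-52 - 39} + 148\right) 8 = \left(\frac{18 + \left(3 \cdot 4^{2} + 6 \left(-2\right) + 6 \cdot 4 + 3 \left(-2\right) 4\right)^{2}}{-52 - 39} + 148\right) 8 = \left(\frac{18 + \left(3 \cdot 16 - 12 + 24 - 24\right)^{2}}{-91} + 148\right) 8 = \left(\left(18 + \left(48 - 12 + 24 - 24\right)^{2}\right) \left(- \frac{1}{91}\right) + 148\right) 8 = \left(\left(18 + 36^{2}\right) \left(- \frac{1}{91}\right) + 148\right) 8 = \left(\left(18 + 1296\right) \left(- \frac{1}{91}\right) + 148\right) 8 = \left(1314 \left(- \frac{1}{91}\right) + 148\right) 8 = \left(- \frac{1314}{91} + 148\right) 8 = \frac{12154}{91} \cdot 8 = \frac{97232}{91}$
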